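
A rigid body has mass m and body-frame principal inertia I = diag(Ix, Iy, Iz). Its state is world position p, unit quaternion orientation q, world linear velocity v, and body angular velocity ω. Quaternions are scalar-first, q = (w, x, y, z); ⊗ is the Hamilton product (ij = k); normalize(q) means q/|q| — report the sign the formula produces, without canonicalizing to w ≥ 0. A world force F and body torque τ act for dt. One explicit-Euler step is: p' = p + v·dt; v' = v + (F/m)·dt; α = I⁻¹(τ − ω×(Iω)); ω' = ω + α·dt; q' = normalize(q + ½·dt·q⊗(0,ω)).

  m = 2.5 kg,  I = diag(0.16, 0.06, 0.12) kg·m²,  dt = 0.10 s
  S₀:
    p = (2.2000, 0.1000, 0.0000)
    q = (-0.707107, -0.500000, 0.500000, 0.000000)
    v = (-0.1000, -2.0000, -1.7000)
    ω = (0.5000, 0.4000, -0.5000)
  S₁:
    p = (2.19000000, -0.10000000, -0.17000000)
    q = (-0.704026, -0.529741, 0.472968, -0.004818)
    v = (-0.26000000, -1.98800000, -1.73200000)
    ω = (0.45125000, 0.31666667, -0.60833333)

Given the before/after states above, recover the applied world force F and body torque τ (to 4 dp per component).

rate change Δω = (-0.04875000, -0.08333333, -0.10833333)
gyro term ω₀×Iω₀ = (-0.0120, -0.0100, -0.0200)
applied torque τ = (-0.0900, -0.0600, -0.1500)
velocity change Δv = (-0.16000000, 0.01200000, -0.03200000)
F = m·Δv/dt = (-4.0000, 0.3000, -0.8000)

F = (-4.0000, 0.3000, -0.8000)
τ = (-0.0900, -0.0600, -0.1500)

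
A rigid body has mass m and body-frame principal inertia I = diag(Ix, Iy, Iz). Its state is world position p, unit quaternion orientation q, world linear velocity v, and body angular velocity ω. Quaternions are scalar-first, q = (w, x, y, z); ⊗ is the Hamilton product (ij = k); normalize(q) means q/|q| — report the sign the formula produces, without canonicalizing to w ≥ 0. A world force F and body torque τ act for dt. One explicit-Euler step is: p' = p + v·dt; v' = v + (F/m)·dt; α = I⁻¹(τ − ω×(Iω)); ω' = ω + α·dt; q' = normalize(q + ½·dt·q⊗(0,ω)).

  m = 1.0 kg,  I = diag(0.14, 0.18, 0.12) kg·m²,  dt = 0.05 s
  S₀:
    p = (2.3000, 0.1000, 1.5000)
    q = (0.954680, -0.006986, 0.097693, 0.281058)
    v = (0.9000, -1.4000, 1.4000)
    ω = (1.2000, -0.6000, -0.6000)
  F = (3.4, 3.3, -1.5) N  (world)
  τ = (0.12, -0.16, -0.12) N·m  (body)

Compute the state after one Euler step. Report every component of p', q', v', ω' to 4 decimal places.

p' = p + v·dt = (2.3450, 0.0300, 1.5700)
v' = v + a·dt = (1.0700, -1.2350, 1.3250)
(τ − ω×Iω)/I = (1.0114, -0.8089, -0.7600)
ω + α·dt = (1.2506, -0.6404, -0.6380)
q⊗(0,ω) = (0.2356338, 1.2556350, -0.2397300, -0.6858480)
updated quaternion q' = (0.9599, 0.0244, 0.0916, 0.2637)

p' = (2.3450, 0.0300, 1.5700)
q' = (0.9599, 0.0244, 0.0916, 0.2637)
v' = (1.0700, -1.2350, 1.3250)
ω' = (1.2506, -0.6404, -0.6380)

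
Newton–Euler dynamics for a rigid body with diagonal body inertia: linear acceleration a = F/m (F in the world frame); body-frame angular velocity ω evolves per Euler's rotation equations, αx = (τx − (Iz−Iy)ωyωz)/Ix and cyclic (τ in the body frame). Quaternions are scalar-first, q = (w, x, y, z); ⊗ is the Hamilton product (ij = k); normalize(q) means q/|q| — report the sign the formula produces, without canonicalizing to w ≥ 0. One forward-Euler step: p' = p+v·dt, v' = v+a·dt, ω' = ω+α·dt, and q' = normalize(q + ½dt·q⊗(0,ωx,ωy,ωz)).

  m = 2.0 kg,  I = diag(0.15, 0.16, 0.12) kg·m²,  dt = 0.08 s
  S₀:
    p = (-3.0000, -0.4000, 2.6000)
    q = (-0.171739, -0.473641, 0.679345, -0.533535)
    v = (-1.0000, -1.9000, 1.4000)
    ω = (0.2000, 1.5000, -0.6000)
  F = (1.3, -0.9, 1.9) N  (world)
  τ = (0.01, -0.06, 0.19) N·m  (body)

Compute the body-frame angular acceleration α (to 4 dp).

α = (-0.1733, -0.3525, 1.5583)

gyro term ω×Iω = (0.0360, -0.0036, 0.0030)
angular accel α = (-0.1733, -0.3525, 1.5583)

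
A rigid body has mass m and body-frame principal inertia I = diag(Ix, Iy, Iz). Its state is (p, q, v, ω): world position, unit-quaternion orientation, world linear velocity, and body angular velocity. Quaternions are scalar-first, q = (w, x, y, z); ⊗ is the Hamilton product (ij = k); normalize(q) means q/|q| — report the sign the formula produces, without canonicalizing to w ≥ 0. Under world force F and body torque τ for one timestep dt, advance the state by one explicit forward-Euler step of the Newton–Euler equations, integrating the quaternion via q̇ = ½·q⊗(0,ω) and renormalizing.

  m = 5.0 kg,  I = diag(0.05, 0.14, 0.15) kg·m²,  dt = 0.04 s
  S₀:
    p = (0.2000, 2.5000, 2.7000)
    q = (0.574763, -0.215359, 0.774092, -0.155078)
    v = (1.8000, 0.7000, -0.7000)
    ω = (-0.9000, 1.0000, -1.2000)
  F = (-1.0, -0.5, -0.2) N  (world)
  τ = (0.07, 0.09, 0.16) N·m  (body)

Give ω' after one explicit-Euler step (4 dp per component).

ω' = (-0.8344, 1.0566, -1.1357)

angular accel α = (1.6400, 1.4143, 1.6067)
new body rate ω' = (-0.8344, 1.0566, -1.1357)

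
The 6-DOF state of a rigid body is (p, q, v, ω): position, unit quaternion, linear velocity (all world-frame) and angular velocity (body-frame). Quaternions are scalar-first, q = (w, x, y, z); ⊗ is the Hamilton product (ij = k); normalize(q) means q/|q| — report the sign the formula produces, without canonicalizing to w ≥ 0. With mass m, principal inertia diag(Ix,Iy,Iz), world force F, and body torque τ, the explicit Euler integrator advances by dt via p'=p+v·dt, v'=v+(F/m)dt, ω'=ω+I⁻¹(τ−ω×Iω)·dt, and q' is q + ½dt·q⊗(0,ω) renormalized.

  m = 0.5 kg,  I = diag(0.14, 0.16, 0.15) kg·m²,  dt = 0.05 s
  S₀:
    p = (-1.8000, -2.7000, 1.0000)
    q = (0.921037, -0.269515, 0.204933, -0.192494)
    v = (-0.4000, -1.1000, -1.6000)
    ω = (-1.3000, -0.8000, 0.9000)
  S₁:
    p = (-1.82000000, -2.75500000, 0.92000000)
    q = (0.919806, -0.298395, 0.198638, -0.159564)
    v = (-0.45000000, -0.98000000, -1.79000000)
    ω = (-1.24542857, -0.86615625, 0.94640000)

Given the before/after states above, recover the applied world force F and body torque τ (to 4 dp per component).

F = (-0.5000, 1.2000, -1.9000)
τ = (0.1600, -0.2000, 0.1600)

v₁ − v₀ = (-0.05000000, 0.12000000, -0.19000000)
applied force F = (-0.5000, 1.2000, -1.9000)
ω₁ − ω₀ = (0.05457143, -0.06615625, 0.04640000)
ω₀×(Iω₀) = (0.0072, 0.0117, 0.0208)
τ = I·(Δω/dt) + ω₀×(Iω₀) = (0.1600, -0.2000, 0.1600)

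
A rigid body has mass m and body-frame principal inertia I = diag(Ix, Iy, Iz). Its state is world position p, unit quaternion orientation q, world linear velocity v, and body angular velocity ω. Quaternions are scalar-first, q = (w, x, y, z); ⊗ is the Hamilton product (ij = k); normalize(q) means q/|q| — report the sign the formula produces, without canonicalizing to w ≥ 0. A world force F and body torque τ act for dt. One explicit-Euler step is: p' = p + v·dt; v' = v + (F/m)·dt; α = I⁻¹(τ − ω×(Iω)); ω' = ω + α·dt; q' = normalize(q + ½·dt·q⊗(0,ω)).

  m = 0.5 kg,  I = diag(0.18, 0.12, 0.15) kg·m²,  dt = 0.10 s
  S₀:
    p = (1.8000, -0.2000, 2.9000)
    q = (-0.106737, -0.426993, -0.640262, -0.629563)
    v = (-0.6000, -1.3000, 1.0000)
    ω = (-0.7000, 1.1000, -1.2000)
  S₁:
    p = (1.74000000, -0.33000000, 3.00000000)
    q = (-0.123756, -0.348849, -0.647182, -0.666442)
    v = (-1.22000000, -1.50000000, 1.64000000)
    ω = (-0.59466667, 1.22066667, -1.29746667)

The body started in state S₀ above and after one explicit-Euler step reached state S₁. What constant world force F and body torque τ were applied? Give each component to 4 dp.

Δω = ω₁−ω₀ = (0.10533333, 0.12066667, -0.09746667)
ω₀×(Iω₀) = (-0.0396, 0.0252, 0.0462)
τ = I·(Δω/dt) + ω₀×(Iω₀) = (0.1500, 0.1700, -0.1000)
Δv = v₁−v₀ = (-0.62000000, -0.20000000, 0.64000000)
F = m·Δv/dt = (-3.1000, -1.0000, 3.2000)

F = (-3.1000, -1.0000, 3.2000)
τ = (0.1500, 0.1700, -0.1000)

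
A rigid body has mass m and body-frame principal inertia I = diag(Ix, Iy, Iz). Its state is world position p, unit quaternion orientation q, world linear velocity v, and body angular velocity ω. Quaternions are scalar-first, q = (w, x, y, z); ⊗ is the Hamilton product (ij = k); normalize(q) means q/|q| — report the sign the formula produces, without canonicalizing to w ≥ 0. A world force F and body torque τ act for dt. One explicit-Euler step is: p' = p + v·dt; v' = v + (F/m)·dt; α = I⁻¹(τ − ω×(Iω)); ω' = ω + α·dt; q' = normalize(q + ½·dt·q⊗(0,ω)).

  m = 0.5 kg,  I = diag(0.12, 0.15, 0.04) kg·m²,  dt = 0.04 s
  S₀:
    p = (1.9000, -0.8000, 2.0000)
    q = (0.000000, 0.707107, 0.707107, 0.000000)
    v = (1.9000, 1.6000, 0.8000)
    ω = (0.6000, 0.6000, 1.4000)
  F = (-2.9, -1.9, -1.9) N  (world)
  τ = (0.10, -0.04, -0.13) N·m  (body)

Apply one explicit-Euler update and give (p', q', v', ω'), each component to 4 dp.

a = F/m = (-5.8000, -3.8000, -3.8000)
new position p' = (1.9760, -0.7360, 2.0320)
v' = v + a·dt = (1.6680, 1.4480, 0.6480)
precession coupling ω×(Iω) = (-0.0924, 0.0672, 0.0108)
α = I⁻¹(τ − ω×Iω) = (1.6033, -0.7147, -3.5200)
new body rate ω' = (0.6641, 0.5714, 1.2592)
2q̇ = q⊗(0,ω) = (-0.8485284, 0.9899498, -0.9899498, 0.0000000)
updated quaternion q' = (-0.0170, 0.7265, 0.6869, 0.0000)

p' = (1.9760, -0.7360, 2.0320)
q' = (-0.0170, 0.7265, 0.6869, 0.0000)
v' = (1.6680, 1.4480, 0.6480)
ω' = (0.6641, 0.5714, 1.2592)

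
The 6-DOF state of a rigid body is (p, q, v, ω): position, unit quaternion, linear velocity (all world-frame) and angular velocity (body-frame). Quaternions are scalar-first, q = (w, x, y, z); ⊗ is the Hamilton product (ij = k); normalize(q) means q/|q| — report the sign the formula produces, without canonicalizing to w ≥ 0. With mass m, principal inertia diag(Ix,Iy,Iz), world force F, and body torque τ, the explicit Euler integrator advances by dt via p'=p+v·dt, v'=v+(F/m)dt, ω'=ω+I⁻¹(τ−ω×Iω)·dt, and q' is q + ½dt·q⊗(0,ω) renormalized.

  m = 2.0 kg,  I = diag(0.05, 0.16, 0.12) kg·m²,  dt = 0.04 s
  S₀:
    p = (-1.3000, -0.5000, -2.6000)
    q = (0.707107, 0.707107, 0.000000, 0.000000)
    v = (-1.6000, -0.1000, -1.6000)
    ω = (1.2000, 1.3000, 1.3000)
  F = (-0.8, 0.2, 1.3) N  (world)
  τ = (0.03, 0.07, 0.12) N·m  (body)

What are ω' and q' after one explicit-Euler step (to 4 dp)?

ω' = (1.2781, 1.3448, 1.2828)
q' = (0.6895, 0.7234, 0.0000, 0.0367)

α = I⁻¹(τ − ω×Iω) = (1.9520, 1.1200, -0.4300)
new body rate ω' = (1.2781, 1.3448, 1.2828)
2q̇ = q⊗(0,ω) = (-0.8485284, 0.8485284, 0.0000000, 1.8384782)
q + ½dt·q⊗(0,ω), renormalized = (0.6895, 0.7234, 0.0000, 0.0367)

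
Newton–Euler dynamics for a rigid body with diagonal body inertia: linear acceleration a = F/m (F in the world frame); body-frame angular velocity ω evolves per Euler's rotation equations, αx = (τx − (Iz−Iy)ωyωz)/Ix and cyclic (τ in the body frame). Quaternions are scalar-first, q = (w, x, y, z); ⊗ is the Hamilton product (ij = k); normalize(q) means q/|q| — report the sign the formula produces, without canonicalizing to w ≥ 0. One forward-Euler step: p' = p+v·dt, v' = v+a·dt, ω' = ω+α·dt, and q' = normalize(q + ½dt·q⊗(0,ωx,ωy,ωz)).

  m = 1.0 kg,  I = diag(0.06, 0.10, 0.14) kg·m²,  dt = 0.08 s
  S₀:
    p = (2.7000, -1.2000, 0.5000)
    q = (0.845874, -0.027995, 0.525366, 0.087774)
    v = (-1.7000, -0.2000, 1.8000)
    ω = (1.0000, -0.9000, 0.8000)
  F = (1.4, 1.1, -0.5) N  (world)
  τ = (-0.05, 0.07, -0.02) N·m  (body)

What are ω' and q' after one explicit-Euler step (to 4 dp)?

ω' = (0.9717, -0.7928, 0.8091)
q' = (0.8614, 0.0258, 0.4983, 0.0946)

angular accel α = (-0.3533, 1.3400, 0.1143)
new body rate ω' = (0.9717, -0.7928, 0.8091)
2q̇ = q⊗(0,ω) = (0.4306052, 1.3451634, -0.6511166, 0.1765287)
updated quaternion q' = (0.8614, 0.0258, 0.4983, 0.0946)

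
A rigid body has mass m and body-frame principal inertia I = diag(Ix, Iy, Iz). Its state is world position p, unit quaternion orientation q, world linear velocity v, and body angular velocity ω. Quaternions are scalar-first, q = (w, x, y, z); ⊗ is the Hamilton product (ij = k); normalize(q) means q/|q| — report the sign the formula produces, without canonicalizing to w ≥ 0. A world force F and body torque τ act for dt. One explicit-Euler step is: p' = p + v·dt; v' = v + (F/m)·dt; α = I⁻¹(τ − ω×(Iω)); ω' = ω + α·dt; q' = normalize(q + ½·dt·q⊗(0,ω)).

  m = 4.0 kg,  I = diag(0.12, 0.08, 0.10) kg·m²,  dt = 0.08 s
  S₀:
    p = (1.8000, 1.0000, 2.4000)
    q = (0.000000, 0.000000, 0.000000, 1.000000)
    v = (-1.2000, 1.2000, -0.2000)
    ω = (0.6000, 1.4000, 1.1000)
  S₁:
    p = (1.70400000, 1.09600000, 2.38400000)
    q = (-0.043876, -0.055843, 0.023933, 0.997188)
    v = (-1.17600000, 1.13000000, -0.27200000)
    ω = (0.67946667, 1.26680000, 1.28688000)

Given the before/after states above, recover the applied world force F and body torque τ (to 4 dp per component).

ω₁ − ω₀ = (0.07946667, -0.13320000, 0.18688000)
ω₀×(Iω₀) = (0.0308, 0.0132, -0.0336)
applied torque τ = (0.1500, -0.1200, 0.2000)
velocity change Δv = (0.02400000, -0.07000000, -0.07200000)
m·(v₁−v₀)/dt = (1.2000, -3.5000, -3.6000)

F = (1.2000, -3.5000, -3.6000)
τ = (0.1500, -0.1200, 0.2000)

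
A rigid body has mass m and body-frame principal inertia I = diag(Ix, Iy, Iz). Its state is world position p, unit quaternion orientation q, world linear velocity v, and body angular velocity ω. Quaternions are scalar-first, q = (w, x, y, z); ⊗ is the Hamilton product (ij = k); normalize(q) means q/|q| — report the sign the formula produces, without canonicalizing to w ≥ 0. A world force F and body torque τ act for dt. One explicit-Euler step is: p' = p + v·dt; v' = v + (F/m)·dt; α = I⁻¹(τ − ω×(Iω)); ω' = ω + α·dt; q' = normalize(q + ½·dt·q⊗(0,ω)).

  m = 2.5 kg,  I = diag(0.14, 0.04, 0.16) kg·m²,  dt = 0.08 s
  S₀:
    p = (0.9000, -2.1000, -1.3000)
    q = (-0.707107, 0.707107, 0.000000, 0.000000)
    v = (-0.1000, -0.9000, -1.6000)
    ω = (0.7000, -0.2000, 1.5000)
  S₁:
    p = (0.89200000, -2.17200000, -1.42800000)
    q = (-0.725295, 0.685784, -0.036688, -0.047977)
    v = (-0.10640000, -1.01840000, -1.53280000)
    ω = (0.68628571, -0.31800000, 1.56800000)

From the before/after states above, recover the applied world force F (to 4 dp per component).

F = (-0.2000, -3.7000, 2.1000)

v₁ − v₀ = (-0.00640000, -0.11840000, 0.06720000)
applied force F = (-0.2000, -3.7000, 2.1000)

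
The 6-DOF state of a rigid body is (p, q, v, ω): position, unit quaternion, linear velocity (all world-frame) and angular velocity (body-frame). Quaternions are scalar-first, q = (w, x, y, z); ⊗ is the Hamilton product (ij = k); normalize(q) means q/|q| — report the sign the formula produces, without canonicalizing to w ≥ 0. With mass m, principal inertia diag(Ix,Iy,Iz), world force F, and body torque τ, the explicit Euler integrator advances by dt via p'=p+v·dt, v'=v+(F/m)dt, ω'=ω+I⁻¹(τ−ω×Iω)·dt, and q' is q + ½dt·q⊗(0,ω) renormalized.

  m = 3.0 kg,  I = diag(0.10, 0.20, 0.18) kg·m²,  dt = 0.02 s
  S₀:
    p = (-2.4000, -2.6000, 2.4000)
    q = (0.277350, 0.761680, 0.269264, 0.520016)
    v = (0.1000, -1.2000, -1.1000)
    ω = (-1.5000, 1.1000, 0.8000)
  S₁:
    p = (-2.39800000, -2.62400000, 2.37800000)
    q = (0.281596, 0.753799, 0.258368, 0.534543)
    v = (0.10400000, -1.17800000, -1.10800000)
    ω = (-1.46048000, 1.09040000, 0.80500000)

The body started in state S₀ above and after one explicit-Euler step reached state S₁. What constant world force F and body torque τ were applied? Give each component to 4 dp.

velocity change Δv = (0.00400000, 0.02200000, -0.00800000)
m·(v₁−v₀)/dt = (0.6000, 3.3000, -1.2000)
ω₁ − ω₀ = (0.03952000, -0.00960000, 0.00500000)
ω₀×(Iω₀) = (-0.0176, 0.0960, -0.1650)
applied torque τ = (0.1800, 0.0000, -0.1200)

F = (0.6000, 3.3000, -1.2000)
τ = (0.1800, 0.0000, -0.1200)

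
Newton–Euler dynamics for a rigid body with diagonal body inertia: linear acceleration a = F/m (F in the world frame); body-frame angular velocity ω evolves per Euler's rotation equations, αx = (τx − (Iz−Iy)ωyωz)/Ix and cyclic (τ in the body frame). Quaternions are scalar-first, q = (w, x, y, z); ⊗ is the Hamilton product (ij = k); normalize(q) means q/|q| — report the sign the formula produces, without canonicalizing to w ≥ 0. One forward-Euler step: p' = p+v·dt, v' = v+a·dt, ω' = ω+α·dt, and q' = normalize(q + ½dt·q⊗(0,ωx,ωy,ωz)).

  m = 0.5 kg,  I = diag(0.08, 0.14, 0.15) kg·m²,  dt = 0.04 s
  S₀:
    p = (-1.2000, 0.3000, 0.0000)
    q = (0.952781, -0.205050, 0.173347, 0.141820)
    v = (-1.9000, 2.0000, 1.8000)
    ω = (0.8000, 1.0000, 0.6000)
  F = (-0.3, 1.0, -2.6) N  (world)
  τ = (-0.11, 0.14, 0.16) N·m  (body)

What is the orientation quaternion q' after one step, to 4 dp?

2q̇ = q⊗(0,ω) = (-0.0943990, 0.7244130, 1.1892670, 0.2279410)
q' = normalize(q + ½dt·q⊗(0,ω)) = (0.9505, -0.1905, 0.1971, 0.1463)

q' = (0.9505, -0.1905, 0.1971, 0.1463)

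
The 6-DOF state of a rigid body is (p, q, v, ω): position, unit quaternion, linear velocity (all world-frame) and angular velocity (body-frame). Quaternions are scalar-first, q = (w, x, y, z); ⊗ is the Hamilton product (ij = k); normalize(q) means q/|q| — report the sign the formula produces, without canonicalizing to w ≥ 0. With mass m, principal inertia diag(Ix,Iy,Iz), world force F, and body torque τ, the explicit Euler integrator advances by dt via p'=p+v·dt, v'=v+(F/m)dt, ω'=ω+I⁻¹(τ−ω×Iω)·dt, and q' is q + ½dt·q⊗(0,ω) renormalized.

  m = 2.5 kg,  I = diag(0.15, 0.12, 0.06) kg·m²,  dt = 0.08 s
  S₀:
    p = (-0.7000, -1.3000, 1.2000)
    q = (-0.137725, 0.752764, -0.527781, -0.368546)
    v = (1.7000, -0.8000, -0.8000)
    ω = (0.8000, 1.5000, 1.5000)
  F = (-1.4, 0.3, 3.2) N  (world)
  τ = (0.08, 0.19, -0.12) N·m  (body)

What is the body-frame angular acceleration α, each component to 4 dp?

α = (1.4333, 0.6833, -1.4000)

ω×(Iω) gyroscopic = (-0.1350, 0.1080, -0.0360)
(τ − ω×Iω)/I = (1.4333, 0.6833, -1.4000)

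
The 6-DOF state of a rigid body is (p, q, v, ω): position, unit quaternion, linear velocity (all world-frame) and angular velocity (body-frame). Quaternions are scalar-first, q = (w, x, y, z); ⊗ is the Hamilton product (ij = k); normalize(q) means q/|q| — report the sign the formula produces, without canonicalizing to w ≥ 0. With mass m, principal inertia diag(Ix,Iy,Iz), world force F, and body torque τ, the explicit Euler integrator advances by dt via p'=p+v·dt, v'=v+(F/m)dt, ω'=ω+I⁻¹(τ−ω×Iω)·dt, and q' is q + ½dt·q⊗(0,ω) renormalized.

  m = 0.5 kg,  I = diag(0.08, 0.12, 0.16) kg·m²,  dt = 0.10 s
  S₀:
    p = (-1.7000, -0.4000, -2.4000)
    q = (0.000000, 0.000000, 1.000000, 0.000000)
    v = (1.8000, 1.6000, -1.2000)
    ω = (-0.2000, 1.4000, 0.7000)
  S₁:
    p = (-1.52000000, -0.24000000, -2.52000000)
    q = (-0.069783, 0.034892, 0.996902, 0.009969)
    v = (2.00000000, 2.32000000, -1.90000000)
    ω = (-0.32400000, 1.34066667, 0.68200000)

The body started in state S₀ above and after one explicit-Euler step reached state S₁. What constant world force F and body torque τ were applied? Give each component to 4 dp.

Δv = v₁−v₀ = (0.20000000, 0.72000000, -0.70000000)
F = m·Δv/dt = (1.0000, 3.6000, -3.5000)
Δω = ω₁−ω₀ = (-0.12400000, -0.05933333, -0.01800000)
gyro term ω₀×Iω₀ = (0.0392, 0.0112, -0.0112)
τ = I·(Δω/dt) + ω₀×(Iω₀) = (-0.0600, -0.0600, -0.0400)

F = (1.0000, 3.6000, -3.5000)
τ = (-0.0600, -0.0600, -0.0400)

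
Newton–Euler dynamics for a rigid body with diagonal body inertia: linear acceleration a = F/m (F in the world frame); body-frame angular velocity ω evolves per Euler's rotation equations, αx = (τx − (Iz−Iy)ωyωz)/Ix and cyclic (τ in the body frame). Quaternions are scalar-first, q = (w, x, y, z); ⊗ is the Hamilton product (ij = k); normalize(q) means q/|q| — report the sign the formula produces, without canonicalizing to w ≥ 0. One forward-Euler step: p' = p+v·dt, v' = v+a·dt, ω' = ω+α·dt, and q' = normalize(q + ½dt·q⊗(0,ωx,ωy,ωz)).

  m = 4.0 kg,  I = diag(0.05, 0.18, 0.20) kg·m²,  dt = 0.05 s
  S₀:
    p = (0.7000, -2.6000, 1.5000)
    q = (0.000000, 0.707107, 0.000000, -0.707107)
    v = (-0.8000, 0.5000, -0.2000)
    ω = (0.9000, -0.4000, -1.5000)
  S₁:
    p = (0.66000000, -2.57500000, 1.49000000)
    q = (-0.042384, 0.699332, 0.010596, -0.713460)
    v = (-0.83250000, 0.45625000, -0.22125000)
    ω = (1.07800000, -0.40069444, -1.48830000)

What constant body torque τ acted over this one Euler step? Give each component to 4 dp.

τ = (0.1900, 0.2000, 0.0000)

rate change Δω = (0.17800000, -0.00069444, 0.01170000)
gyro term ω₀×Iω₀ = (0.0120, 0.2025, -0.0468)
applied torque τ = (0.1900, 0.2000, 0.0000)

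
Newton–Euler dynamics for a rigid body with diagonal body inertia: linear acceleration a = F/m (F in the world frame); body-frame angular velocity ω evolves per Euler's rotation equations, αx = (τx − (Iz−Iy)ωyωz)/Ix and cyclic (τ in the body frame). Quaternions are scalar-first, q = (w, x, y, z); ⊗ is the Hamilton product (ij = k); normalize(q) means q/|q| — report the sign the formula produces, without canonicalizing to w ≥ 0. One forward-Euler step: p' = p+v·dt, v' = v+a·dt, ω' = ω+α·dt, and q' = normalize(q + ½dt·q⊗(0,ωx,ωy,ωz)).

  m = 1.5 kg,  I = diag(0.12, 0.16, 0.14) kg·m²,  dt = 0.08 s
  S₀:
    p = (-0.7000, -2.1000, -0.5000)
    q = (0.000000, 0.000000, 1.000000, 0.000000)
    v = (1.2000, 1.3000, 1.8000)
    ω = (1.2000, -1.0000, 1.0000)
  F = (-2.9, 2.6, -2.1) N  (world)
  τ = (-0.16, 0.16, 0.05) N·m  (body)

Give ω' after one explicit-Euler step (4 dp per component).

ω' = (1.0800, -0.9080, 1.0560)

precession coupling ω×(Iω) = (0.0200, -0.0240, -0.0480)
α = I⁻¹(τ − ω×Iω) = (-1.5000, 1.1500, 0.7000)
ω' = ω + α·dt = (1.0800, -0.9080, 1.0560)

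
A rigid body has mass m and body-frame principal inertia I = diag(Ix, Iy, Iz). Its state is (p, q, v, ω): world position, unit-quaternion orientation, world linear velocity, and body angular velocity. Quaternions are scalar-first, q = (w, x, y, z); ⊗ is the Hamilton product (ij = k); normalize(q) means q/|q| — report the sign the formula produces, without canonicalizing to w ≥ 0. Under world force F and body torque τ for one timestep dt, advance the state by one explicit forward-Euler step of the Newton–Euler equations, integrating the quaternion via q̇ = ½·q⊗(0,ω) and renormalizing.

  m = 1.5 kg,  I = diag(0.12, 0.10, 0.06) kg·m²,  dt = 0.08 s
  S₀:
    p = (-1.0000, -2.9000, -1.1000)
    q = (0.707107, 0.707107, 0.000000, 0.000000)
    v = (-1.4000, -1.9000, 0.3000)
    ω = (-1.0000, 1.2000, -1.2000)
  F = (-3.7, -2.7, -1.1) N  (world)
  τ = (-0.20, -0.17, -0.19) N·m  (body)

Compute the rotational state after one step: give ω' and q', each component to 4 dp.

ω' = (-1.1717, 1.0064, -1.4853)
q' = (0.7331, 0.6767, 0.0677, 0.0000)

ω×(Iω) gyroscopic = (0.0576, 0.0720, 0.0240)
α = I⁻¹(τ − ω×Iω) = (-2.1467, -2.4200, -3.5667)
new body rate ω' = (-1.1717, 1.0064, -1.4853)
q⊗(0,ω) = (0.7071070, -0.7071070, 1.6970568, 0.0000000)
q' = normalize(q + ½dt·q⊗(0,ω)) = (0.7331, 0.6767, 0.0677, 0.0000)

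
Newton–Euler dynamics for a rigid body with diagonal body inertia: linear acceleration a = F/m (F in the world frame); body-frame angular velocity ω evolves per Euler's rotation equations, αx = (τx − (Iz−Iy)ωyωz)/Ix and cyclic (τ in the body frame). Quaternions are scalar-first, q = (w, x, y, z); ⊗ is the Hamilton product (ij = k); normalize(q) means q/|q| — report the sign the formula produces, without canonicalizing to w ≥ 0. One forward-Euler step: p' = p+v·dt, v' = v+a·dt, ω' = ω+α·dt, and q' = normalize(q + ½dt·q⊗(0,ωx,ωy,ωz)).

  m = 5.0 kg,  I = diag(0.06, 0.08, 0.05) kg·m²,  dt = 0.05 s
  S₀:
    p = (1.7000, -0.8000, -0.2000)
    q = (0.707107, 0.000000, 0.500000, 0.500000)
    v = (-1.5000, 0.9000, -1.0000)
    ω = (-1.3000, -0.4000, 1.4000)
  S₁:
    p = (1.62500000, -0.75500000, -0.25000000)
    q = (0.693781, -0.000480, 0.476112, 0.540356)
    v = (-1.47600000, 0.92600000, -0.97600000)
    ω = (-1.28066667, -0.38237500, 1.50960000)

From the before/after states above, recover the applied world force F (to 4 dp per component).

F = (2.4000, 2.6000, 2.4000)

v₁ − v₀ = (0.02400000, 0.02600000, 0.02400000)
m·(v₁−v₀)/dt = (2.4000, 2.6000, 2.4000)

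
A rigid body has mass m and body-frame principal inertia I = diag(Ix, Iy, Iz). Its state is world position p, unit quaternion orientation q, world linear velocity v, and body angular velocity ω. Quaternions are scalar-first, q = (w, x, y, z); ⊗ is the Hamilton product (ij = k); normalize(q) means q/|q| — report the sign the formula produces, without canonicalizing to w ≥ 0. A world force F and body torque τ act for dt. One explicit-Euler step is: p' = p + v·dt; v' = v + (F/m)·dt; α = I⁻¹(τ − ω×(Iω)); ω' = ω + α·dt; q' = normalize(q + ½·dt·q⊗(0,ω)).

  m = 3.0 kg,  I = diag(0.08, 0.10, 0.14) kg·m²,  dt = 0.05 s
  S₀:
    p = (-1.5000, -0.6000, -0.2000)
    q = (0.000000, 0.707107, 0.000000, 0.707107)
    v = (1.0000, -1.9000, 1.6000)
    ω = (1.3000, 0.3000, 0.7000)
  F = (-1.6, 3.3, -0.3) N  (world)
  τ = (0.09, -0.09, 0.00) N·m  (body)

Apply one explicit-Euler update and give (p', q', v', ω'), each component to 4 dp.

linear accel F/m = (-0.5333, 1.1000, -0.1000)
p' = p + v·dt = (-1.4500, -0.6950, -0.1200)
v' = v + a·dt = (0.9733, -1.8450, 1.5950)
ω×(Iω) gyroscopic = (0.0084, -0.0546, 0.0078)
α = I⁻¹(τ − ω×Iω) = (1.0200, -0.3540, -0.0557)
ω' = ω + α·dt = (1.3510, 0.2823, 0.6972)
2q̇ = q⊗(0,ω) = (-1.4142140, -0.2121321, 0.4242642, 0.2121321)
updated quaternion q' = (-0.0353, 0.7013, 0.0106, 0.7119)

p' = (-1.4500, -0.6950, -0.1200)
q' = (-0.0353, 0.7013, 0.0106, 0.7119)
v' = (0.9733, -1.8450, 1.5950)
ω' = (1.3510, 0.2823, 0.6972)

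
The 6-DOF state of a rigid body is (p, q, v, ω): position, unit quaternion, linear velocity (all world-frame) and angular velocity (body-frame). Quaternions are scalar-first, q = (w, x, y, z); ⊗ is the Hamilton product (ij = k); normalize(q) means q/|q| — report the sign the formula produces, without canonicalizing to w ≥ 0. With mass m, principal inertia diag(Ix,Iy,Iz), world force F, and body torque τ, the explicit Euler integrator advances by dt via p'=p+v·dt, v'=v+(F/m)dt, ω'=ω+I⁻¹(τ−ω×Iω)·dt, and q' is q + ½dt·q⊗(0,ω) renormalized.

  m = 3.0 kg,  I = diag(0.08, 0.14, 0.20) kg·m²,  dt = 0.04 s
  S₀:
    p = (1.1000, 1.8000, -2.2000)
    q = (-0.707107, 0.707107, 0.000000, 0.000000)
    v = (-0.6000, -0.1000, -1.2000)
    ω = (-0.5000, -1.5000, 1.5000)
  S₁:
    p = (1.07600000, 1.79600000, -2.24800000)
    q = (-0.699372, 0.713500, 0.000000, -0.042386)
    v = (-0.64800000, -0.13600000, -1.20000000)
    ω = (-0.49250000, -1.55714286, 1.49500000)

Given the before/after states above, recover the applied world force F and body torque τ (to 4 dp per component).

ω₁ − ω₀ = (0.00750000, -0.05714286, -0.00500000)
τ = I·(Δω/dt) + ω₀×(Iω₀) = (-0.1200, -0.1100, 0.0200)
Δv = v₁−v₀ = (-0.04800000, -0.03600000, 0.00000000)
m·(v₁−v₀)/dt = (-3.6000, -2.7000, 0.0000)

F = (-3.6000, -2.7000, 0.0000)
τ = (-0.1200, -0.1100, 0.0200)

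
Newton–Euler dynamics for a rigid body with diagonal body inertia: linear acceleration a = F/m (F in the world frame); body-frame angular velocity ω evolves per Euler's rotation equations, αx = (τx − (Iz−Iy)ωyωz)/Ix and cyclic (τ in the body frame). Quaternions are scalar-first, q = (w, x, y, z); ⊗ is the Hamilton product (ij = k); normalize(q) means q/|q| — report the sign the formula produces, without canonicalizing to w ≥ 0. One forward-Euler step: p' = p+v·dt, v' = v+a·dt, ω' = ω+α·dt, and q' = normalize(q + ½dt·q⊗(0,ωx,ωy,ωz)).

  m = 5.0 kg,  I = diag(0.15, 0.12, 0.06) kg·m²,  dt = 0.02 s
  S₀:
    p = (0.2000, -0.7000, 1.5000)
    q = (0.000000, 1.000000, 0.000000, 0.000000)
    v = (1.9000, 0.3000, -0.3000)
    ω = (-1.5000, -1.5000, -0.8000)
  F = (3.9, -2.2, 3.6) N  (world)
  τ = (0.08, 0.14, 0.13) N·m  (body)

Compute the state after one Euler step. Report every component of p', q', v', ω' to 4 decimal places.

p' = (0.2380, -0.6940, 1.4940)
q' = (0.0150, 0.9997, 0.0080, -0.0150)
v' = (1.9156, 0.2912, -0.2856)
ω' = (-1.4797, -1.4947, -0.7342)

a = F/m = (0.7800, -0.4400, 0.7200)
p' = p + v·dt = (0.2380, -0.6940, 1.4940)
v' = v + a·dt = (1.9156, 0.2912, -0.2856)
gyro term ω×Iω = (-0.0720, 0.1080, -0.0675)
angular accel α = (1.0133, 0.2667, 3.2917)
new body rate ω' = (-1.4797, -1.4947, -0.7342)
Hamilton product q⊗(0,ω) = (1.5000000, 0.0000000, 0.8000000, -1.5000000)
updated quaternion q' = (0.0150, 0.9997, 0.0080, -0.0150)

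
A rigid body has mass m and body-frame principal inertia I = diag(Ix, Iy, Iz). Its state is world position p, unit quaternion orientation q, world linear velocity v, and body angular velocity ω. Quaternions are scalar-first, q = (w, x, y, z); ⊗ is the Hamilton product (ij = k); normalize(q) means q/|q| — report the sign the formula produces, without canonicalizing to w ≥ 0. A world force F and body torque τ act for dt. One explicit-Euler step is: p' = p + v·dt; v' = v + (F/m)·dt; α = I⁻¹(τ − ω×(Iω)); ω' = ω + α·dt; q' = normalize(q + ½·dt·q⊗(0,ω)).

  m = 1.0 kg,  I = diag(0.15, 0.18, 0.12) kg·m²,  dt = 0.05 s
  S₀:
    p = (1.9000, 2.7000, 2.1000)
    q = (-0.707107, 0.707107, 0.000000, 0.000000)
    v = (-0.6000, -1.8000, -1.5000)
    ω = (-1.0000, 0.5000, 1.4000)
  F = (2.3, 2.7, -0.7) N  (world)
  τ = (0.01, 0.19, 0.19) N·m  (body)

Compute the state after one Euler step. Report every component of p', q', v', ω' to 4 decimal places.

p' = (1.8700, 2.6100, 2.0250)
q' = (-0.6887, 0.7241, -0.0336, -0.0159)
v' = (-0.4850, -1.6650, -1.5350)
ω' = (-0.9827, 0.5644, 1.4854)

p + v·dt = (1.8700, 2.6100, 2.0250)
v' = v + a·dt = (-0.4850, -1.6650, -1.5350)
α = I⁻¹(τ − ω×Iω) = (0.3467, 1.2889, 1.7083)
ω + α·dt = (-0.9827, 0.5644, 1.4854)
2q̇ = q⊗(0,ω) = (0.7071070, 0.7071070, -1.3435033, -0.6363963)
q' = normalize(q + ½dt·q⊗(0,ω)) = (-0.6887, 0.7241, -0.0336, -0.0159)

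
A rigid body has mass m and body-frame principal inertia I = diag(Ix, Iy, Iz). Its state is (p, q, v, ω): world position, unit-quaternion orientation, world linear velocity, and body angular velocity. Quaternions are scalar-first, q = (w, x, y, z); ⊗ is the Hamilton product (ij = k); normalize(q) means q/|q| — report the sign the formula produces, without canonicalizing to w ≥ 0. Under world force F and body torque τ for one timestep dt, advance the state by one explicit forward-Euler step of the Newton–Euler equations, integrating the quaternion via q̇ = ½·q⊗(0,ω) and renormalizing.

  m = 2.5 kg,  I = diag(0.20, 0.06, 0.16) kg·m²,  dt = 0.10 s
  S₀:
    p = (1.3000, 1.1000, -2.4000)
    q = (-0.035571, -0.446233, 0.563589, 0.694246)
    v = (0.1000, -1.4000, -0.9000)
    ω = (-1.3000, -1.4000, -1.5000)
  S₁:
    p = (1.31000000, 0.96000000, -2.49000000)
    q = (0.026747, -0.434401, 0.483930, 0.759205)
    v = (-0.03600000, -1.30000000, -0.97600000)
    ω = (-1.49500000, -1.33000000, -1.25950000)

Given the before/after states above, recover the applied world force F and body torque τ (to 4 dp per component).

F = (-3.4000, 2.5000, -1.9000)
τ = (-0.1800, 0.1200, 0.1300)

ω₁ − ω₀ = (-0.19500000, 0.07000000, 0.24050000)
I·α + gyro = (-0.1800, 0.1200, 0.1300)
velocity change Δv = (-0.13600000, 0.10000000, -0.07600000)
F = m·Δv/dt = (-3.4000, 2.5000, -1.9000)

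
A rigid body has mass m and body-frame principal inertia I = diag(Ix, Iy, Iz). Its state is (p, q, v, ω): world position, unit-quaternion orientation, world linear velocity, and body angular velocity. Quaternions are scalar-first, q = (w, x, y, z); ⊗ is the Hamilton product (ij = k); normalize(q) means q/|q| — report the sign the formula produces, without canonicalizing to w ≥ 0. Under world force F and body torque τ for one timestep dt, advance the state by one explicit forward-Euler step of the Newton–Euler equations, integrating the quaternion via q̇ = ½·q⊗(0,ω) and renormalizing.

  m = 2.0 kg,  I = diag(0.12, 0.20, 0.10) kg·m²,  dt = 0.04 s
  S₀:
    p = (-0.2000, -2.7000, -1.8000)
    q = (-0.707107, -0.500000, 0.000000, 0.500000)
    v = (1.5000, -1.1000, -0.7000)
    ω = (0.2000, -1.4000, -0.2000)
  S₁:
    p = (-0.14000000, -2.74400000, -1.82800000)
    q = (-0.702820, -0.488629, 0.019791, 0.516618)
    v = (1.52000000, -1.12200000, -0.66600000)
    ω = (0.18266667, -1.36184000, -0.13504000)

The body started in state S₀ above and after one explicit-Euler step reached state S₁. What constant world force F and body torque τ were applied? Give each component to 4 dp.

Δv = v₁−v₀ = (0.02000000, -0.02200000, 0.03400000)
F = m·Δv/dt = (1.0000, -1.1000, 1.7000)
rate change Δω = (-0.01733333, 0.03816000, 0.06496000)
applied torque τ = (-0.0800, 0.1900, 0.1400)

F = (1.0000, -1.1000, 1.7000)
τ = (-0.0800, 0.1900, 0.1400)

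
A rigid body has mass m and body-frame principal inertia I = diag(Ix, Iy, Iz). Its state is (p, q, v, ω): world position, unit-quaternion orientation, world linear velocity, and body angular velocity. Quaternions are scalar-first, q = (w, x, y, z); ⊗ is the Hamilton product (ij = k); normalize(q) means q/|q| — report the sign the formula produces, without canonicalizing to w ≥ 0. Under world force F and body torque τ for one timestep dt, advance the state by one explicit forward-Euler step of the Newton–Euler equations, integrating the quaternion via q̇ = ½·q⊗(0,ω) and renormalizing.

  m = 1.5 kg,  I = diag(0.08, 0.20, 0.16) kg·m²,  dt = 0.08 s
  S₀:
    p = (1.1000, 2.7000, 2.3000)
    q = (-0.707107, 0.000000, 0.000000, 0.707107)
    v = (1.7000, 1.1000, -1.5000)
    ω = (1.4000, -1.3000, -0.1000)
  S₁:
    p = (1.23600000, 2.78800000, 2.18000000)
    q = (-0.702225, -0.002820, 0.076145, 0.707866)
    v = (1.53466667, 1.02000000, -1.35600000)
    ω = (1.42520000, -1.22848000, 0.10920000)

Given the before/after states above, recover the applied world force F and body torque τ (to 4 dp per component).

F = (-3.1000, -1.5000, 2.7000)
τ = (0.0200, 0.1900, 0.2000)

ω₁ − ω₀ = (0.02520000, 0.07152000, 0.20920000)
gyro term ω₀×Iω₀ = (-0.0052, 0.0112, -0.2184)
applied torque τ = (0.0200, 0.1900, 0.2000)
Δv = v₁−v₀ = (-0.16533333, -0.08000000, 0.14400000)
m·(v₁−v₀)/dt = (-3.1000, -1.5000, 2.7000)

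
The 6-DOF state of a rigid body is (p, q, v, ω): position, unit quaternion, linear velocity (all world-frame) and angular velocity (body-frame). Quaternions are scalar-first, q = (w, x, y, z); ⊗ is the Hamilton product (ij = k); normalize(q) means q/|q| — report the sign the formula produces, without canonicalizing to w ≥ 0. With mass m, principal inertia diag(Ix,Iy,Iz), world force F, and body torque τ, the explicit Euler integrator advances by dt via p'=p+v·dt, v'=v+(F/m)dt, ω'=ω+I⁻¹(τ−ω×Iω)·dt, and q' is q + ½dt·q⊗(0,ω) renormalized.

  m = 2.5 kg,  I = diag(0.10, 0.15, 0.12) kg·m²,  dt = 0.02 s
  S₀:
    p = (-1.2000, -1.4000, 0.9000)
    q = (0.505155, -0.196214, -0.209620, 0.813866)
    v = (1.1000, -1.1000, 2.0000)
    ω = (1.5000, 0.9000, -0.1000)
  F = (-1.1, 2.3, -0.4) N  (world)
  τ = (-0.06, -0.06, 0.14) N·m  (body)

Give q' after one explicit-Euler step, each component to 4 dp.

q⊗(0,ω) = (0.5643656, 0.0462151, 1.6558171, 0.0873219)
q + ½dt·q⊗(0,ω), renormalized = (0.5107, -0.1957, -0.1930, 0.8146)

q' = (0.5107, -0.1957, -0.1930, 0.8146)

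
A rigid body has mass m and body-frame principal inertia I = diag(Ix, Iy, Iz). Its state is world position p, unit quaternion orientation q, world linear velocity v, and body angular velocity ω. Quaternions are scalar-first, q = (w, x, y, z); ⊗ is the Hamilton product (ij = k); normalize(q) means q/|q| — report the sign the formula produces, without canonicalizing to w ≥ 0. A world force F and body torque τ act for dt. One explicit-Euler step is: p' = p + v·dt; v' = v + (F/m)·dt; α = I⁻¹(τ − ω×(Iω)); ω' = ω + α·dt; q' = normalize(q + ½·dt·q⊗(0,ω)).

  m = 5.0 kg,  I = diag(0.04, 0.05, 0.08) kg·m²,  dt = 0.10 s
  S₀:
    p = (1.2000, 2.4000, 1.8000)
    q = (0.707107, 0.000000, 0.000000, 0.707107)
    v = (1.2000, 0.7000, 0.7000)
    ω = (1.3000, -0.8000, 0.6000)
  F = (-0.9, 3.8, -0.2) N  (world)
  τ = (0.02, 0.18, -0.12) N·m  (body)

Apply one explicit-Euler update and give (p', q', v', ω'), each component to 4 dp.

p' = (1.3200, 2.4700, 1.8700)
q' = (0.6836, 0.0740, 0.0176, 0.7259)
v' = (1.1820, 0.7760, 0.6960)
ω' = (1.3860, -0.3776, 0.4630)

α = I⁻¹(τ − ω×Iω) = (0.8600, 4.2240, -1.3700)
new body rate ω' = (1.3860, -0.3776, 0.4630)
Hamilton product q⊗(0,ω) = (-0.4242642, 1.4849247, 0.3535535, 0.4242642)
q + ½dt·q⊗(0,ω), renormalized = (0.6836, 0.0740, 0.0176, 0.7259)
p + v·dt = (1.3200, 2.4700, 1.8700)
v + (F/m)dt = (1.1820, 0.7760, 0.6960)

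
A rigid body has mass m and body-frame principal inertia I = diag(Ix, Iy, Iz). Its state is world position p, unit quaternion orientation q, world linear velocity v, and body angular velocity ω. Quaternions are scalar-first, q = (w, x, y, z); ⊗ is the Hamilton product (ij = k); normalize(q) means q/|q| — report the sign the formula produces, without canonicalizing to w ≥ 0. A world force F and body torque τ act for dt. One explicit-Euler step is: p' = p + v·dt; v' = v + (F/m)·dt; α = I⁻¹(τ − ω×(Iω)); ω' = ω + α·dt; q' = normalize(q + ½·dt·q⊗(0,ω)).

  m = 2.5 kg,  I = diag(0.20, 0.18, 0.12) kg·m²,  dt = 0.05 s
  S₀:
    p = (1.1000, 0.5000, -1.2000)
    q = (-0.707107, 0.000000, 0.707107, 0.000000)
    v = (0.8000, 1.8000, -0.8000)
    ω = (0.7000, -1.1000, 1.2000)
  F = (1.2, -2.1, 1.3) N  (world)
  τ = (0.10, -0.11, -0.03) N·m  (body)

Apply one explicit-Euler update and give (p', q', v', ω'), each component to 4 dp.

p' = (1.1400, 0.5900, -1.2400)
q' = (-0.6870, 0.0088, 0.7258, -0.0336)
v' = (0.8240, 1.7580, -0.7740)
ω' = (0.7052, -1.1492, 1.1811)

gyro term ω×Iω = (0.0792, 0.0672, 0.0154)
(τ − ω×Iω)/I = (0.1040, -0.9844, -0.3783)
ω + α·dt = (0.7052, -1.1492, 1.1811)
Hamilton product q⊗(0,ω) = (0.7778177, 0.3535535, 0.7778177, -1.3435033)
q + ½dt·q⊗(0,ω), renormalized = (-0.6870, 0.0088, 0.7258, -0.0336)
p' = p + v·dt = (1.1400, 0.5900, -1.2400)
v + (F/m)dt = (0.8240, 1.7580, -0.7740)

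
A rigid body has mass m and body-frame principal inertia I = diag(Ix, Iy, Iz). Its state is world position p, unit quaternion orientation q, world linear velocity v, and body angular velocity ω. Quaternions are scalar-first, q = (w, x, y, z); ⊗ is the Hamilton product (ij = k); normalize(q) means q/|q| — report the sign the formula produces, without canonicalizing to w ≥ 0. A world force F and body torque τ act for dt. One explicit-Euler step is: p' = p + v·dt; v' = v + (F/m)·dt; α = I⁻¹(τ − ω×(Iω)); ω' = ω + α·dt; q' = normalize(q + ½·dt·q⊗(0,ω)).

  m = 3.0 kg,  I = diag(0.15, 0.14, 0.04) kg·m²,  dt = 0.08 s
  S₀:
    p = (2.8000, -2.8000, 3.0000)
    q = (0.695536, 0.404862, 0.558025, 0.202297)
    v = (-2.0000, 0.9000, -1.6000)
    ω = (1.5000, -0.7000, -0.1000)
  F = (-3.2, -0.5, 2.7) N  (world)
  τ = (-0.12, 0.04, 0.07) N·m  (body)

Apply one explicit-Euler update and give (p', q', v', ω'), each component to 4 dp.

linear accel F/m = (-1.0667, -0.1667, 0.9000)
p' = p + v·dt = (2.6400, -2.7280, 2.8720)
v' = v + a·dt = (-2.0853, 0.8867, -1.5280)
precession coupling ω×(Iω) = (-0.0070, -0.0165, 0.0105)
(τ − ω×Iω)/I = (-0.7533, 0.4036, 1.4875)
ω' = ω + α·dt = (1.4397, -0.6677, 0.0190)
Hamilton product q⊗(0,ω) = (-0.1964458, 1.1291094, -0.1429435, -1.1899945)
updated quaternion q' = (0.6862, 0.4490, 0.5511, 0.1544)

p' = (2.6400, -2.7280, 2.8720)
q' = (0.6862, 0.4490, 0.5511, 0.1544)
v' = (-2.0853, 0.8867, -1.5280)
ω' = (1.4397, -0.6677, 0.0190)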